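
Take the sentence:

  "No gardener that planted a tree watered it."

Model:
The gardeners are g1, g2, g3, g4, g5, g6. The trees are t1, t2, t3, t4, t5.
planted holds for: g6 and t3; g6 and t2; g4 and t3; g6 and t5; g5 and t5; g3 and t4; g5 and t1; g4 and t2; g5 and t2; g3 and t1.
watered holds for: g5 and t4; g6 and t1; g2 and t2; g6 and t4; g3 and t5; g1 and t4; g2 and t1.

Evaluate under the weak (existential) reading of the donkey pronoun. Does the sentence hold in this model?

True

"it" takes "a tree" as antecedent — a donkey pronoun bound across the clause boundary.
Truth condition: for no (g,t) with planted(g,t) does watered(g,t) hold.
Restrictor pairs — does the scope hold? (g3,t1):fails  (g3,t4):fails  (g4,t2):fails  (g4,t3):fails  (g5,t1):fails  (g5,t2):fails  (g5,t5):fails  (g6,t2):fails  (g6,t3):fails  (g6,t5):fails
Scope holds for no restrictor pair, so the sentence is true.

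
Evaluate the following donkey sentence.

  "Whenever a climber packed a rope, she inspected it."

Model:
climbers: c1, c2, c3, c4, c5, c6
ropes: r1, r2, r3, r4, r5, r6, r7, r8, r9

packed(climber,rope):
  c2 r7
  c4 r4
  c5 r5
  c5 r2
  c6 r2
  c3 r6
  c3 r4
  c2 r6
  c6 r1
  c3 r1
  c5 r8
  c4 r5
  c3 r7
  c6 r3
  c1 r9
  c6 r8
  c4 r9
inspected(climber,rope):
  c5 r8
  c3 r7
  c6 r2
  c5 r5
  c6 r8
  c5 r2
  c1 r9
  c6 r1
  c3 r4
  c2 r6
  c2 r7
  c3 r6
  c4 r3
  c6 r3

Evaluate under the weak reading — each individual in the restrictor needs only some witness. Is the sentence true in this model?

"it" takes "a rope" as antecedent — a donkey pronoun bound across the clause boundary.
Weak reading: every climber c with some packed-rope has at least one packed-rope r such that inspected(c,r).
Per climber: c1:✓  c2:✓  c3:✓  c4:✗  c5:✓  c6:✓
c4 has no witness among its packed-ropes.

False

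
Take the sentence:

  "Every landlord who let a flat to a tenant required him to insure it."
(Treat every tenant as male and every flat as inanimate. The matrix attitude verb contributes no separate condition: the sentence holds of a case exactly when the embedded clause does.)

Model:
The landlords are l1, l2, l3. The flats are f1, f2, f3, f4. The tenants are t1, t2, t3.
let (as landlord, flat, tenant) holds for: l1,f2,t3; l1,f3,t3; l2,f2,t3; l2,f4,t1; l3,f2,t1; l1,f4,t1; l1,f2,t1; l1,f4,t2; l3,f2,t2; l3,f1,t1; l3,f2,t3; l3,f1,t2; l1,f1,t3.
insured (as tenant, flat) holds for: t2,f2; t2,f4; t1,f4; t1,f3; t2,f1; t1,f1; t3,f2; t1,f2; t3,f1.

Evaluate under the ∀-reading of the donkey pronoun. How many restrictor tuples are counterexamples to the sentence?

1

"him" takes "a tenant" as antecedent and "it" takes "a flat"; both are donkey pronouns co-varying with the restrictor.
Strong reading: for every (l,f,t) with let(l,f,t), insured(t,f).
Restrictor triples: (l1,f1,t3)→insured(t3,f1) ✓  (l1,f2,t1)→insured(t1,f2) ✓  (l1,f2,t3)→insured(t3,f2) ✓  (l1,f3,t3)→insured(t3,f3) ✗  (l1,f4,t1)→insured(t1,f4) ✓  (l1,f4,t2)→insured(t2,f4) ✓  (l2,f2,t3)→insured(t3,f2) ✓  (l2,f4,t1)→insured(t1,f4) ✓  (l3,f1,t1)→insured(t1,f1) ✓  (l3,f1,t2)→insured(t2,f1) ✓  (l3,f2,t1)→insured(t1,f2) ✓  (l3,f2,t2)→insured(t2,f2) ✓  (l3,f2,t3)→insured(t3,f2) ✓
Counterexamples (restrictor triples failing the scope): 1.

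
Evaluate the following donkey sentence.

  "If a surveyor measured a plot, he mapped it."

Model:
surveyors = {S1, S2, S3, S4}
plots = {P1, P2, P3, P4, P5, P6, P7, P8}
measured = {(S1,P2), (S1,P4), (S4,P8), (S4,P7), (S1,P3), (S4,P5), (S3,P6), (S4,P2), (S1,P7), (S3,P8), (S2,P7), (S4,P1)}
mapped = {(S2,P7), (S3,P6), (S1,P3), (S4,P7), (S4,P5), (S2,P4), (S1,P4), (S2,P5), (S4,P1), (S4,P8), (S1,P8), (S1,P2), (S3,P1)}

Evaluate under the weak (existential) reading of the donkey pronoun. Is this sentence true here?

True

"it" takes "a plot" as antecedent — a donkey pronoun bound across the clause boundary.
Weak reading: every surveyor s with some measured-plot has at least one measured-plot p such that mapped(s,p).
Per surveyor: S1:✓  S2:✓  S3:✓  S4:✓
Every surveyor in the restrictor has a witness.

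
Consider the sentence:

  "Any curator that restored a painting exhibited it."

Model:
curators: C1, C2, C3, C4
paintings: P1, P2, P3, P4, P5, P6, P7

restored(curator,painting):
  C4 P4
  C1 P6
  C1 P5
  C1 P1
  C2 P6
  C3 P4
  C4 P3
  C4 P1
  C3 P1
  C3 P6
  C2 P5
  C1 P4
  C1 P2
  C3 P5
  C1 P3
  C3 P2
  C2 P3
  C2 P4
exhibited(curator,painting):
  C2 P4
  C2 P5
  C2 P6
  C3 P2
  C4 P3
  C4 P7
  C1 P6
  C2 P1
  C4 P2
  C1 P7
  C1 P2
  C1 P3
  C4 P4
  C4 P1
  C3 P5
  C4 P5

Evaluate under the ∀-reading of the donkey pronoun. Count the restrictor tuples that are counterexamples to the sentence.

"it" takes "a painting" as antecedent — a donkey pronoun bound across the clause boundary.
Strong reading: for every (c,p) with restored(c,p), exhibited(c,p).
Restrictor pairs: (C1,P1) ✗  (C1,P2) ✓  (C1,P3) ✓  (C1,P4) ✗  (C1,P5) ✗  (C1,P6) ✓  (C2,P3) ✗  (C2,P4) ✓  (C2,P5) ✓  (C2,P6) ✓  (C3,P1) ✗  (C3,P2) ✓  (C3,P4) ✗  (C3,P5) ✓  (C3,P6) ✗  (C4,P1) ✓  (C4,P3) ✓  (C4,P4) ✓
Counterexamples (restrictor pairs failing the scope): 7.

7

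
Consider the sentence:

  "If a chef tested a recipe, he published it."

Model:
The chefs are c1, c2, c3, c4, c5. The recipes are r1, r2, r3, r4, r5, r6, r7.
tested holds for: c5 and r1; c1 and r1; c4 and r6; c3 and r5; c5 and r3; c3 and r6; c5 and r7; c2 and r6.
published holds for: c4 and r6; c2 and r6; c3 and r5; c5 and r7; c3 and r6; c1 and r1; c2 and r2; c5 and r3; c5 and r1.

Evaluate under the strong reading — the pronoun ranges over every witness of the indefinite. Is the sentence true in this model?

True

"it" takes "a recipe" as antecedent — a donkey pronoun bound across the clause boundary.
Strong reading: for every (c,r) with tested(c,r), published(c,r).
Restrictor pairs: (c1,r1) ✓  (c2,r6) ✓  (c3,r5) ✓  (c3,r6) ✓  (c4,r6) ✓  (c5,r1) ✓  (c5,r3) ✓  (c5,r7) ✓
Every restrictor pair satisfies the scope.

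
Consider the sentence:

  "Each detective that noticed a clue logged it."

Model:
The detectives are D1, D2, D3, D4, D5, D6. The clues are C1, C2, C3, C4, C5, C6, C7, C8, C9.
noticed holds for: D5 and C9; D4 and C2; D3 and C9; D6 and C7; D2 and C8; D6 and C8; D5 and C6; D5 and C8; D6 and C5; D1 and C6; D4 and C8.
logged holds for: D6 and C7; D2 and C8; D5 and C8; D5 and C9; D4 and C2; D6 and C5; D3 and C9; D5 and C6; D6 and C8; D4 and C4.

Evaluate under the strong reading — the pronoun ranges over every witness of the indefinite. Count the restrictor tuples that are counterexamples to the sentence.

2

"it" takes "a clue" as antecedent — a donkey pronoun bound across the clause boundary.
Strong reading: for every (d,c) with noticed(d,c), logged(d,c).
Restrictor pairs: (D1,C6) ✗  (D2,C8) ✓  (D3,C9) ✓  (D4,C2) ✓  (D4,C8) ✗  (D5,C6) ✓  (D5,C8) ✓  (D5,C9) ✓  (D6,C5) ✓  (D6,C7) ✓  (D6,C8) ✓
Counterexamples (restrictor pairs failing the scope): 2.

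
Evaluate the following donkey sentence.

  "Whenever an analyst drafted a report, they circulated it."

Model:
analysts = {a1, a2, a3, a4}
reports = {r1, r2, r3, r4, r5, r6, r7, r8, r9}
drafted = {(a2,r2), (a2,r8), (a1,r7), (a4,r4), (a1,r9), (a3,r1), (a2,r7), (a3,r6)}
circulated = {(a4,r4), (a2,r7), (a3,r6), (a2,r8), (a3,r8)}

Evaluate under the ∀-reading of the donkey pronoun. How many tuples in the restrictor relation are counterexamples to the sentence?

4

"it" takes "a report" as antecedent — a donkey pronoun bound across the clause boundary.
Strong reading: for every (a,r) with drafted(a,r), circulated(a,r).
Restrictor pairs: (a1,r7) ✗  (a1,r9) ✗  (a2,r2) ✗  (a2,r7) ✓  (a2,r8) ✓  (a3,r1) ✗  (a3,r6) ✓  (a4,r4) ✓
Counterexamples (restrictor pairs failing the scope): 4.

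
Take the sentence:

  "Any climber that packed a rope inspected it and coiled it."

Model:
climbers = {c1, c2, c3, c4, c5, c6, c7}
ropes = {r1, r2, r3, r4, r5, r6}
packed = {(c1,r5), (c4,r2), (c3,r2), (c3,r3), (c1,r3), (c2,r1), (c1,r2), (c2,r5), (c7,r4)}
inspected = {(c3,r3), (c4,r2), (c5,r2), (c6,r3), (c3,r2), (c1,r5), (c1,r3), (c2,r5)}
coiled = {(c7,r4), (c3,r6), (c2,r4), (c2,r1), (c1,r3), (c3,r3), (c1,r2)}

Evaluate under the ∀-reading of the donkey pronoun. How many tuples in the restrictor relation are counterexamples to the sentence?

"it" takes "a rope" as antecedent — a donkey pronoun bound across the clause boundary.
Strong reading: for every (c,r) with packed(c,r), inspected(c,r) ∧ coiled(c,r).
Restrictor pairs: (c1,r2) ✗  (c1,r3) ✓  (c1,r5) ✗  (c2,r1) ✗  (c2,r5) ✗  (c3,r2) ✗  (c3,r3) ✓  (c4,r2) ✗  (c7,r4) ✗
Counterexamples (restrictor pairs failing the scope): 7.

7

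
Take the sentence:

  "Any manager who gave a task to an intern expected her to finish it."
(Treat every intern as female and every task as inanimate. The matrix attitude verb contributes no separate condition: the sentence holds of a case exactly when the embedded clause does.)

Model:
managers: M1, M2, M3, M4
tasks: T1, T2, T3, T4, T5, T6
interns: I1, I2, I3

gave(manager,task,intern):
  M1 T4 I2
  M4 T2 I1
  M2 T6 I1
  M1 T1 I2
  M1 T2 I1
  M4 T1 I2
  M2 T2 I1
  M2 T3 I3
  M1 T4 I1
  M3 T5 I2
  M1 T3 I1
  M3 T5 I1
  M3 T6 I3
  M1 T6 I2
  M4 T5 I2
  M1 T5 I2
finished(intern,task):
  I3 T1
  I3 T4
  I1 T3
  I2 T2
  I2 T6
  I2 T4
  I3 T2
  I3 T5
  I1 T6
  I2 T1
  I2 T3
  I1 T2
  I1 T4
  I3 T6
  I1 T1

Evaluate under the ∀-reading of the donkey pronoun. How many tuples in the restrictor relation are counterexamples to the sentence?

5

"her" takes "an intern" as antecedent and "it" takes "a task"; both are donkey pronouns co-varying with the restrictor.
Strong reading: for every (m,t,i) with gave(m,t,i), finished(i,t).
Restrictor triples: (M1,T1,I2)→finished(I2,T1) ✓  (M1,T2,I1)→finished(I1,T2) ✓  (M1,T3,I1)→finished(I1,T3) ✓  (M1,T4,I1)→finished(I1,T4) ✓  (M1,T4,I2)→finished(I2,T4) ✓  (M1,T5,I2)→finished(I2,T5) ✗  (M1,T6,I2)→finished(I2,T6) ✓  (M2,T2,I1)→finished(I1,T2) ✓  (M2,T3,I3)→finished(I3,T3) ✗  (M2,T6,I1)→finished(I1,T6) ✓  (M3,T5,I1)→finished(I1,T5) ✗  (M3,T5,I2)→finished(I2,T5) ✗  (M3,T6,I3)→finished(I3,T6) ✓  (M4,T1,I2)→finished(I2,T1) ✓  (M4,T2,I1)→finished(I1,T2) ✓  (M4,T5,I2)→finished(I2,T5) ✗
Counterexamples (restrictor triples failing the scope): 5.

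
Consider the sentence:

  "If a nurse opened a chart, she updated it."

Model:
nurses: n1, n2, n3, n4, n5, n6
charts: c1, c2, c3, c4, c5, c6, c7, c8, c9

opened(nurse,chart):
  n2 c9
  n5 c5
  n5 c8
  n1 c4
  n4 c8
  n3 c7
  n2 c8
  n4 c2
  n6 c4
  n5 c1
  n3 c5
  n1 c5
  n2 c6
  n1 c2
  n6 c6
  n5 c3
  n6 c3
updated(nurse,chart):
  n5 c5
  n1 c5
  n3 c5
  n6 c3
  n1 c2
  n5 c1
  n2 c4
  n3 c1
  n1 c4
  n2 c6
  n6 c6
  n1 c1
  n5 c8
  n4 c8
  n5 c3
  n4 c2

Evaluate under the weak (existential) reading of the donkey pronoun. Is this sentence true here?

"it" takes "a chart" as antecedent — a donkey pronoun bound across the clause boundary.
Weak reading: every nurse n with some opened-chart has at least one opened-chart c such that updated(n,c).
Per nurse: n1:✓  n2:✓  n3:✓  n4:✓  n5:✓  n6:✓
Every nurse in the restrictor has a witness.

True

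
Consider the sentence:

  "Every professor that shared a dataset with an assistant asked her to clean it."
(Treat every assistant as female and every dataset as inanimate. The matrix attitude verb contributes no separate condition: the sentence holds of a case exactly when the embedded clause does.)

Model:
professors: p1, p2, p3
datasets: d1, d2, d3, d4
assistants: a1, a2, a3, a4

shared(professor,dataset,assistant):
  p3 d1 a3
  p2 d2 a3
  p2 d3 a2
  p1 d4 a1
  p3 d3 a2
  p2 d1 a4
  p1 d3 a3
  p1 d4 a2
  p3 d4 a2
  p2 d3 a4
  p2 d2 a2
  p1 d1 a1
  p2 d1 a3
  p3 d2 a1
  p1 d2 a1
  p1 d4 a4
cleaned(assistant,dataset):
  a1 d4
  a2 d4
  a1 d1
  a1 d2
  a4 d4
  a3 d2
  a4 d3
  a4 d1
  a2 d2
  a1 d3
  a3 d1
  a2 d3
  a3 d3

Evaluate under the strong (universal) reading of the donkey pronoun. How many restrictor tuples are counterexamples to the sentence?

0

"her" takes "an assistant" as antecedent and "it" takes "a dataset"; both are donkey pronouns co-varying with the restrictor.
Strong reading: for every (p,d,a) with shared(p,d,a), cleaned(a,d).
Restrictor triples: (p1,d1,a1)→cleaned(a1,d1) ✓  (p1,d2,a1)→cleaned(a1,d2) ✓  (p1,d3,a3)→cleaned(a3,d3) ✓  (p1,d4,a1)→cleaned(a1,d4) ✓  (p1,d4,a2)→cleaned(a2,d4) ✓  (p1,d4,a4)→cleaned(a4,d4) ✓  (p2,d1,a3)→cleaned(a3,d1) ✓  (p2,d1,a4)→cleaned(a4,d1) ✓  (p2,d2,a2)→cleaned(a2,d2) ✓  (p2,d2,a3)→cleaned(a3,d2) ✓  (p2,d3,a2)→cleaned(a2,d3) ✓  (p2,d3,a4)→cleaned(a4,d3) ✓  (p3,d1,a3)→cleaned(a3,d1) ✓  (p3,d2,a1)→cleaned(a1,d2) ✓  (p3,d3,a2)→cleaned(a2,d3) ✓  (p3,d4,a2)→cleaned(a2,d4) ✓
Counterexamples (restrictor triples failing the scope): 0.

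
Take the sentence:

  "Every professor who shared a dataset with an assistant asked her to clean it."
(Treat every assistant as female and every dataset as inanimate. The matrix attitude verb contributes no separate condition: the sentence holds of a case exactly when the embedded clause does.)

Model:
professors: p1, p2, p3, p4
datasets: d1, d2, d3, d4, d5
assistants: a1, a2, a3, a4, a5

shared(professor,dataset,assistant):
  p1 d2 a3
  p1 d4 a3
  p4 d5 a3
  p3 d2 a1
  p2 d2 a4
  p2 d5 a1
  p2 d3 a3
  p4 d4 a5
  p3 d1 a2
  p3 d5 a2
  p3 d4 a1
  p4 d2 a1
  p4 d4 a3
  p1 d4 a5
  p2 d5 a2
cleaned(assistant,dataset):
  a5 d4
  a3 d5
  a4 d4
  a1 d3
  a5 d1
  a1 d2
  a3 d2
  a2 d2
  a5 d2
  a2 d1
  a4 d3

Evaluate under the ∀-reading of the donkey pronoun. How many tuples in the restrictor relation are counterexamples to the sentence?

8

"her" takes "an assistant" as antecedent and "it" takes "a dataset"; both are donkey pronouns co-varying with the restrictor.
Strong reading: for every (p,d,a) with shared(p,d,a), cleaned(a,d).
Restrictor triples: (p1,d2,a3)→cleaned(a3,d2) ✓  (p1,d4,a3)→cleaned(a3,d4) ✗  (p1,d4,a5)→cleaned(a5,d4) ✓  (p2,d2,a4)→cleaned(a4,d2) ✗  (p2,d3,a3)→cleaned(a3,d3) ✗  (p2,d5,a1)→cleaned(a1,d5) ✗  (p2,d5,a2)→cleaned(a2,d5) ✗  (p3,d1,a2)→cleaned(a2,d1) ✓  (p3,d2,a1)→cleaned(a1,d2) ✓  (p3,d4,a1)→cleaned(a1,d4) ✗  (p3,d5,a2)→cleaned(a2,d5) ✗  (p4,d2,a1)→cleaned(a1,d2) ✓  (p4,d4,a3)→cleaned(a3,d4) ✗  (p4,d4,a5)→cleaned(a5,d4) ✓  (p4,d5,a3)→cleaned(a3,d5) ✓
Counterexamples (restrictor triples failing the scope): 8.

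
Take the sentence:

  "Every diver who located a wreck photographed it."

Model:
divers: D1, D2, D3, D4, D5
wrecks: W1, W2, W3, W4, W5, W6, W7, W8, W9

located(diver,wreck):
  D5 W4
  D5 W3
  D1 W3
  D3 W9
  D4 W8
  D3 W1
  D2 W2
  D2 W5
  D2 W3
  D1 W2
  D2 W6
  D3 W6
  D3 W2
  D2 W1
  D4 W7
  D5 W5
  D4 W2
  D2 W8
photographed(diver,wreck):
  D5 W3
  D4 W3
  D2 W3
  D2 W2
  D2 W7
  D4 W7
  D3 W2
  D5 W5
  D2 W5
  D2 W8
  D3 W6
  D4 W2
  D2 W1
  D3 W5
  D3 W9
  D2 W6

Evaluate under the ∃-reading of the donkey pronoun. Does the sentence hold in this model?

False

"it" takes "a wreck" as antecedent — a donkey pronoun bound across the clause boundary.
Weak reading: every diver d with some located-wreck has at least one located-wreck w such that photographed(d,w).
Per diver: D1:✗  D2:✓  D3:✓  D4:✓  D5:✓
D1 has no witness among its located-wrecks.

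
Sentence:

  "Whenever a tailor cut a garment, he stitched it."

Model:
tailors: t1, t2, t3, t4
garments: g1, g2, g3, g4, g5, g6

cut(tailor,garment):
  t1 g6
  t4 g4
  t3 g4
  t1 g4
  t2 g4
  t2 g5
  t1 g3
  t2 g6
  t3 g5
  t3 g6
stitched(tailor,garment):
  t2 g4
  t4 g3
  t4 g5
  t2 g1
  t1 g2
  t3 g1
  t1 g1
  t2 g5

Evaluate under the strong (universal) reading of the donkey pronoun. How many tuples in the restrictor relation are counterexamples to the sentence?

8

"it" takes "a garment" as antecedent — a donkey pronoun bound across the clause boundary.
Strong reading: for every (t,g) with cut(t,g), stitched(t,g).
Restrictor pairs: (t1,g3) ✗  (t1,g4) ✗  (t1,g6) ✗  (t2,g4) ✓  (t2,g5) ✓  (t2,g6) ✗  (t3,g4) ✗  (t3,g5) ✗  (t3,g6) ✗  (t4,g4) ✗
Counterexamples (restrictor pairs failing the scope): 8.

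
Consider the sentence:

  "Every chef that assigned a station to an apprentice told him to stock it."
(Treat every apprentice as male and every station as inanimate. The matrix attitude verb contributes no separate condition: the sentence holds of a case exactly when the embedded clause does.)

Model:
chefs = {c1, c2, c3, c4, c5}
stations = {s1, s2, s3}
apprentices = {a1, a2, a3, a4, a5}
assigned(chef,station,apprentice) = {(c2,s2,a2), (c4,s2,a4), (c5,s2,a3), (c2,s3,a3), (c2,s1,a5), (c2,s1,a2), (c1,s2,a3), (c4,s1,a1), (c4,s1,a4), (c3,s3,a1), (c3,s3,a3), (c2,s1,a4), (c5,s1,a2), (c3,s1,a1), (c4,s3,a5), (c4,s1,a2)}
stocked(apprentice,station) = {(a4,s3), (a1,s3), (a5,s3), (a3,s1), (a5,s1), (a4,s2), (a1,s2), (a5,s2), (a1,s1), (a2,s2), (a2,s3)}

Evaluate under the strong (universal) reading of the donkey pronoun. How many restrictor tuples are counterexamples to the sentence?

"him" takes "an apprentice" as antecedent and "it" takes "a station"; both are donkey pronouns co-varying with the restrictor.
Strong reading: for every (c,s,a) with assigned(c,s,a), stocked(a,s).
Restrictor triples: (c1,s2,a3)→stocked(a3,s2) ✗  (c2,s1,a2)→stocked(a2,s1) ✗  (c2,s1,a4)→stocked(a4,s1) ✗  (c2,s1,a5)→stocked(a5,s1) ✓  (c2,s2,a2)→stocked(a2,s2) ✓  (c2,s3,a3)→stocked(a3,s3) ✗  (c3,s1,a1)→stocked(a1,s1) ✓  (c3,s3,a1)→stocked(a1,s3) ✓  (c3,s3,a3)→stocked(a3,s3) ✗  (c4,s1,a1)→stocked(a1,s1) ✓  (c4,s1,a2)→stocked(a2,s1) ✗  (c4,s1,a4)→stocked(a4,s1) ✗  (c4,s2,a4)→stocked(a4,s2) ✓  (c4,s3,a5)→stocked(a5,s3) ✓  (c5,s1,a2)→stocked(a2,s1) ✗  (c5,s2,a3)→stocked(a3,s2) ✗
Counterexamples (restrictor triples failing the scope): 9.

9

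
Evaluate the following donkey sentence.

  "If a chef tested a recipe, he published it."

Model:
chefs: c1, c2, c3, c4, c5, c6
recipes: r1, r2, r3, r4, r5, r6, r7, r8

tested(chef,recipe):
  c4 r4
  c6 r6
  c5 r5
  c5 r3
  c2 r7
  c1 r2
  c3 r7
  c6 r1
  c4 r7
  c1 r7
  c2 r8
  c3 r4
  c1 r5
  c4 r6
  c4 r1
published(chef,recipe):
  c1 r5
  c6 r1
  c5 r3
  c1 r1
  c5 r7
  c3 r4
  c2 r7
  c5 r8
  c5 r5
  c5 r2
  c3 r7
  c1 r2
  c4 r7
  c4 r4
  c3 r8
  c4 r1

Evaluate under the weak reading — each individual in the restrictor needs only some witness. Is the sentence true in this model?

True

"it" takes "a recipe" as antecedent — a donkey pronoun bound across the clause boundary.
Weak reading: every chef c with some tested-recipe has at least one tested-recipe r such that published(c,r).
Per chef: c1:✓  c2:✓  c3:✓  c4:✓  c5:✓  c6:✓
Every chef in the restrictor has a witness.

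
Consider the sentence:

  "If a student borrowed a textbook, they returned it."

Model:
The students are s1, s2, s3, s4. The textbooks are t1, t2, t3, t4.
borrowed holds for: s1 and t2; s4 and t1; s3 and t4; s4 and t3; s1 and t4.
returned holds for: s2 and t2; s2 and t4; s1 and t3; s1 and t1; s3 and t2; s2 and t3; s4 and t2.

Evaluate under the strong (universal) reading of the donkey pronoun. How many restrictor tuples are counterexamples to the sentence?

5

"it" takes "a textbook" as antecedent — a donkey pronoun bound across the clause boundary.
Strong reading: for every (s,t) with borrowed(s,t), returned(s,t).
Restrictor pairs: (s1,t2) ✗  (s1,t4) ✗  (s3,t4) ✗  (s4,t1) ✗  (s4,t3) ✗
Counterexamples (restrictor pairs failing the scope): 5.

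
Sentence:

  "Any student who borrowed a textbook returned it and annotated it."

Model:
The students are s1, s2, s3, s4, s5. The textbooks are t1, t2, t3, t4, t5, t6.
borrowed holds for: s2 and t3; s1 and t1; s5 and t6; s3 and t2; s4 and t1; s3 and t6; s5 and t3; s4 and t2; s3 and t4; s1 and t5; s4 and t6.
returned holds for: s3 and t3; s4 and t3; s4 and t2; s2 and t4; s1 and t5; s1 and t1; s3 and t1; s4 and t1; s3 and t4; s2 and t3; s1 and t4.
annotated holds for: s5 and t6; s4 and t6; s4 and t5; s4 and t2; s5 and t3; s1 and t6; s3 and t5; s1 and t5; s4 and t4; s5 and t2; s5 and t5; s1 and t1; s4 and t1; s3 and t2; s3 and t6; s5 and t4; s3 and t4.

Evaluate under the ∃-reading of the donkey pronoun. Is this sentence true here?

False

"it" takes "a textbook" as antecedent — a donkey pronoun bound across the clause boundary.
Weak reading: every student s with some borrowed-textbook has at least one borrowed-textbook t such that returned(s,t) ∧ annotated(s,t).
Per student: s1:✓  s2:✗  s3:✓  s4:✓  s5:✗
s2 has no witness among its borrowed-textbooks.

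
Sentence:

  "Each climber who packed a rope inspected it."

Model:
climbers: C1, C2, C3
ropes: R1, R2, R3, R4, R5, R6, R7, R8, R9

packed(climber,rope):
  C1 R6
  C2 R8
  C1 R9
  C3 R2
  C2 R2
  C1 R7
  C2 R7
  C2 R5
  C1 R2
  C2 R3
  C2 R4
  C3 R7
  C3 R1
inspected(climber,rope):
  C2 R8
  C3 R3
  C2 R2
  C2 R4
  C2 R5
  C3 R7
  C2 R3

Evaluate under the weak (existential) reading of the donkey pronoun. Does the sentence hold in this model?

False

"it" takes "a rope" as antecedent — a donkey pronoun bound across the clause boundary.
Weak reading: every climber c with some packed-rope has at least one packed-rope r such that inspected(c,r).
Per climber: C1:✗  C2:✓  C3:✓
C1 has no witness among its packed-ropes.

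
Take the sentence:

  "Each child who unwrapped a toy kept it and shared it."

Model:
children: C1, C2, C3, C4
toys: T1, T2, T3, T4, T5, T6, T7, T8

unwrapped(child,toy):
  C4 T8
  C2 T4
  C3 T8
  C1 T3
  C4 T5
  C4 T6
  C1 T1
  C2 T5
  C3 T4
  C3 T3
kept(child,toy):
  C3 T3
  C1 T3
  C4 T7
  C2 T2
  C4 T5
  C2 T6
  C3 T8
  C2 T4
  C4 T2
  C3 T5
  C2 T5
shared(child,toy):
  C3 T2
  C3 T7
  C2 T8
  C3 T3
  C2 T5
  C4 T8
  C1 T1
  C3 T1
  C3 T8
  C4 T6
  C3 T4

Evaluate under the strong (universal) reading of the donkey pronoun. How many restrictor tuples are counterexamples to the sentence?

"it" takes "a toy" as antecedent — a donkey pronoun bound across the clause boundary.
Strong reading: for every (c,t) with unwrapped(c,t), kept(c,t) ∧ shared(c,t).
Restrictor pairs: (C1,T1) ✗  (C1,T3) ✗  (C2,T4) ✗  (C2,T5) ✓  (C3,T3) ✓  (C3,T4) ✗  (C3,T8) ✓  (C4,T5) ✗  (C4,T6) ✗  (C4,T8) ✗
Counterexamples (restrictor pairs failing the scope): 7.

7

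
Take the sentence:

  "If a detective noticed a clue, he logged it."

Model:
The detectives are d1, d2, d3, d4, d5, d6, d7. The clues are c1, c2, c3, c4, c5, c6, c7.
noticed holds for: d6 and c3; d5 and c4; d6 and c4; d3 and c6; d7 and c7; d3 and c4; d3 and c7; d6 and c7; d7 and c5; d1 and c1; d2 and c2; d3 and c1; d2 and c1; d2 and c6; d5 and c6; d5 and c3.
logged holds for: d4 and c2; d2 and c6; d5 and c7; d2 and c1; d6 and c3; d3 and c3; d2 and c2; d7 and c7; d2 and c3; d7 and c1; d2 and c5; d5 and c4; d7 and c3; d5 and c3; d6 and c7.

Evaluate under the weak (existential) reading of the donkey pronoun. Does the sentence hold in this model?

"it" takes "a clue" as antecedent — a donkey pronoun bound across the clause boundary.
Weak reading: every detective d with some noticed-clue has at least one noticed-clue c such that logged(d,c).
Per detective: d1:✗  d2:✓  d3:✗  d5:✓  d6:✓  d7:✓
d1 has no witness among its noticed-clues.

False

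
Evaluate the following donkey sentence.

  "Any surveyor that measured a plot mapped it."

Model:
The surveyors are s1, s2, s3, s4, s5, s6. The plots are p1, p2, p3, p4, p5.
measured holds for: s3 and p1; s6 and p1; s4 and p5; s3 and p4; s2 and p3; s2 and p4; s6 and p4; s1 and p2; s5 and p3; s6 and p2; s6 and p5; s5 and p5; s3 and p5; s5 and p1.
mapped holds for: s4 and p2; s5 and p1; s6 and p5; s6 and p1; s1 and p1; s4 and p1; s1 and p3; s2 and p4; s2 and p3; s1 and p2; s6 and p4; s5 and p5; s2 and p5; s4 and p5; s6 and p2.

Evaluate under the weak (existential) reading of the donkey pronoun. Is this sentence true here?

False

"it" takes "a plot" as antecedent — a donkey pronoun bound across the clause boundary.
Weak reading: every surveyor s with some measured-plot has at least one measured-plot p such that mapped(s,p).
Per surveyor: s1:✓  s2:✓  s3:✗  s4:✓  s5:✓  s6:✓
s3 has no witness among its measured-plots.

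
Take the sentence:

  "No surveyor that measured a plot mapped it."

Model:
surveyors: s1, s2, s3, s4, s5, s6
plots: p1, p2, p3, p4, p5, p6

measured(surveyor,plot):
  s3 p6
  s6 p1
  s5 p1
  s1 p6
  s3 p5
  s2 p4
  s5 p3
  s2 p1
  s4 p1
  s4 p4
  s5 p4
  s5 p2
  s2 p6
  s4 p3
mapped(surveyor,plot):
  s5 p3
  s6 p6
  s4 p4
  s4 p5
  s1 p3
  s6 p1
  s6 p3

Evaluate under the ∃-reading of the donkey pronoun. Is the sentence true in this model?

False

"it" takes "a plot" as antecedent — a donkey pronoun bound across the clause boundary.
Truth condition: for no (s,p) with measured(s,p) does mapped(s,p) hold.
Restrictor pairs — does the scope hold? (s1,p6):fails  (s2,p1):fails  (s2,p4):fails  (s2,p6):fails  (s3,p5):fails  (s3,p6):fails  (s4,p1):fails  (s4,p3):fails  (s4,p4):holds  (s5,p1):fails  (s5,p2):fails  (s5,p3):holds  (s5,p4):fails  (s6,p1):holds
Scope holds for 3 pair(s), so the sentence is false.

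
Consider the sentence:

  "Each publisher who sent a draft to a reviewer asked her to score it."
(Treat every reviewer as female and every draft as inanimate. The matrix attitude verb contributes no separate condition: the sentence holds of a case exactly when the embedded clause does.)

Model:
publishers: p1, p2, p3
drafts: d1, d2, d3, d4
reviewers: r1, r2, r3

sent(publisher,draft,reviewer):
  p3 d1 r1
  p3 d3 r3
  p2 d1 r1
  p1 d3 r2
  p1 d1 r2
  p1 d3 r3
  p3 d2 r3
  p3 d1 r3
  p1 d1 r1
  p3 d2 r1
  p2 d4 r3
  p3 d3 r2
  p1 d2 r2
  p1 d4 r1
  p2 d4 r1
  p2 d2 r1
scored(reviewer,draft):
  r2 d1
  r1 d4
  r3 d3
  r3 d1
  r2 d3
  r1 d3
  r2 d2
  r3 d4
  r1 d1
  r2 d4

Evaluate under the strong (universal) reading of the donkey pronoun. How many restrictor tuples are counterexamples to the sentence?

3

"her" takes "a reviewer" as antecedent and "it" takes "a draft"; both are donkey pronouns co-varying with the restrictor.
Strong reading: for every (p,d,r) with sent(p,d,r), scored(r,d).
Restrictor triples: (p1,d1,r1)→scored(r1,d1) ✓  (p1,d1,r2)→scored(r2,d1) ✓  (p1,d2,r2)→scored(r2,d2) ✓  (p1,d3,r2)→scored(r2,d3) ✓  (p1,d3,r3)→scored(r3,d3) ✓  (p1,d4,r1)→scored(r1,d4) ✓  (p2,d1,r1)→scored(r1,d1) ✓  (p2,d2,r1)→scored(r1,d2) ✗  (p2,d4,r1)→scored(r1,d4) ✓  (p2,d4,r3)→scored(r3,d4) ✓  (p3,d1,r1)→scored(r1,d1) ✓  (p3,d1,r3)→scored(r3,d1) ✓  (p3,d2,r1)→scored(r1,d2) ✗  (p3,d2,r3)→scored(r3,d2) ✗  (p3,d3,r2)→scored(r2,d3) ✓  (p3,d3,r3)→scored(r3,d3) ✓
Counterexamples (restrictor triples failing the scope): 3.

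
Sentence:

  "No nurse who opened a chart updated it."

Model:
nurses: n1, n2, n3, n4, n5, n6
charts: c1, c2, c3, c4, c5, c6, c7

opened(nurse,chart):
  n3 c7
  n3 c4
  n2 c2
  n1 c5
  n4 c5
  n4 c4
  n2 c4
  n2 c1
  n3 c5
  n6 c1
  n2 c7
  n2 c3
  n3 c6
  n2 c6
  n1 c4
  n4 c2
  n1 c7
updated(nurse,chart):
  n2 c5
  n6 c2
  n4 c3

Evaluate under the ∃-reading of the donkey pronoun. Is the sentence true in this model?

True

"it" takes "a chart" as antecedent — a donkey pronoun bound across the clause boundary.
Truth condition: for no (n,c) with opened(n,c) does updated(n,c) hold.
Restrictor pairs — does the scope hold? (n1,c4):fails  (n1,c5):fails  (n1,c7):fails  (n2,c1):fails  (n2,c2):fails  (n2,c3):fails  (n2,c4):fails  (n2,c6):fails  (n2,c7):fails  (n3,c4):fails  (n3,c5):fails  (n3,c6):fails  (n3,c7):fails  (n4,c2):fails  (n4,c4):fails  (n4,c5):fails  (n6,c1):fails
Scope holds for no restrictor pair, so the sentence is true.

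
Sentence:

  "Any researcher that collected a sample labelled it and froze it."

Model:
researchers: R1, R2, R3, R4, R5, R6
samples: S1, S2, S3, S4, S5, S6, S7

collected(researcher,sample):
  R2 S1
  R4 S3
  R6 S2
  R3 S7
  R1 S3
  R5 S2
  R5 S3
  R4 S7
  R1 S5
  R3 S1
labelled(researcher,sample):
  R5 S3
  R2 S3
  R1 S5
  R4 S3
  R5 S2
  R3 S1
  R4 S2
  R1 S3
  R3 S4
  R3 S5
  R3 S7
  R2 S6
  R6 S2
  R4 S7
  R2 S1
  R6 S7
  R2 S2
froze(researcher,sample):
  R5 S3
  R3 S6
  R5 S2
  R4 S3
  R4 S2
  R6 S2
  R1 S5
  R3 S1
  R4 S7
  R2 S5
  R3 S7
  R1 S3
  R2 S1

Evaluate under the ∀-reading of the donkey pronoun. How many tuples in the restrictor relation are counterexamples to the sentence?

0

"it" takes "a sample" as antecedent — a donkey pronoun bound across the clause boundary.
Strong reading: for every (r,s) with collected(r,s), labelled(r,s) ∧ froze(r,s).
Restrictor pairs: (R1,S3) ✓  (R1,S5) ✓  (R2,S1) ✓  (R3,S1) ✓  (R3,S7) ✓  (R4,S3) ✓  (R4,S7) ✓  (R5,S2) ✓  (R5,S3) ✓  (R6,S2) ✓
Counterexamples (restrictor pairs failing the scope): 0.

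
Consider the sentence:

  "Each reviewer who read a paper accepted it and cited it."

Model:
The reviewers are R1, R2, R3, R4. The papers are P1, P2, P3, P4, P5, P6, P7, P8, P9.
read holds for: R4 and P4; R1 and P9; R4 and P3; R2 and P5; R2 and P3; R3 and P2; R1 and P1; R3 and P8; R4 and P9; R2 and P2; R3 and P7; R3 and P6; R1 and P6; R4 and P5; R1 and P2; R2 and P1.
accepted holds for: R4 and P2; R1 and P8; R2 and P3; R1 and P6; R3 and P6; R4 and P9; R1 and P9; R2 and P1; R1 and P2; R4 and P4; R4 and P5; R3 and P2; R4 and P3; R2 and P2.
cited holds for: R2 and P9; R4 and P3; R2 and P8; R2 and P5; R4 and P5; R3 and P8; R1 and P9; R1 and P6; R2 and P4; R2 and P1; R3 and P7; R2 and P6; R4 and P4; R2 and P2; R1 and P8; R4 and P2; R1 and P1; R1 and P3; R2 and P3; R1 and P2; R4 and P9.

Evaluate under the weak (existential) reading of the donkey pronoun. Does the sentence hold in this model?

False

"it" takes "a paper" as antecedent — a donkey pronoun bound across the clause boundary.
Weak reading: every reviewer r with some read-paper has at least one read-paper p such that accepted(r,p) ∧ cited(r,p).
Per reviewer: R1:✓  R2:✓  R3:✗  R4:✓
R3 has no witness among its read-papers.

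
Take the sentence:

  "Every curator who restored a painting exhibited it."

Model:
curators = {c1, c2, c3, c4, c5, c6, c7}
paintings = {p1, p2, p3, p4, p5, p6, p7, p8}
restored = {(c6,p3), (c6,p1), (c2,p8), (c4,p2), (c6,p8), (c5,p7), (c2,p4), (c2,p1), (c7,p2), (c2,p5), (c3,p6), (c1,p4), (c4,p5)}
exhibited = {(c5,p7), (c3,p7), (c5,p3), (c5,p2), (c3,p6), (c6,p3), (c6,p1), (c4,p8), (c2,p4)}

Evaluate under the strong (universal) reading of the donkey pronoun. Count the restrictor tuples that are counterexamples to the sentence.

"it" takes "a painting" as antecedent — a donkey pronoun bound across the clause boundary.
Strong reading: for every (c,p) with restored(c,p), exhibited(c,p).
Restrictor pairs: (c1,p4) ✗  (c2,p1) ✗  (c2,p4) ✓  (c2,p5) ✗  (c2,p8) ✗  (c3,p6) ✓  (c4,p2) ✗  (c4,p5) ✗  (c5,p7) ✓  (c6,p1) ✓  (c6,p3) ✓  (c6,p8) ✗  (c7,p2) ✗
Counterexamples (restrictor pairs failing the scope): 8.

8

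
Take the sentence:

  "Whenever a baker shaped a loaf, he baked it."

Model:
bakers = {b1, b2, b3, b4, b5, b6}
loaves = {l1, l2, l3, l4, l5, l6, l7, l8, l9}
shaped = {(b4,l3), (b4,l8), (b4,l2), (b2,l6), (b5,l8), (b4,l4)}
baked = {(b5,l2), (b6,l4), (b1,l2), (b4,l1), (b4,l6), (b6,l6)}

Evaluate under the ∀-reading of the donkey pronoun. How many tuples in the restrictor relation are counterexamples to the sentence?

6

"it" takes "a loaf" as antecedent — a donkey pronoun bound across the clause boundary.
Strong reading: for every (b,l) with shaped(b,l), baked(b,l).
Restrictor pairs: (b2,l6) ✗  (b4,l2) ✗  (b4,l3) ✗  (b4,l4) ✗  (b4,l8) ✗  (b5,l8) ✗
Counterexamples (restrictor pairs failing the scope): 6.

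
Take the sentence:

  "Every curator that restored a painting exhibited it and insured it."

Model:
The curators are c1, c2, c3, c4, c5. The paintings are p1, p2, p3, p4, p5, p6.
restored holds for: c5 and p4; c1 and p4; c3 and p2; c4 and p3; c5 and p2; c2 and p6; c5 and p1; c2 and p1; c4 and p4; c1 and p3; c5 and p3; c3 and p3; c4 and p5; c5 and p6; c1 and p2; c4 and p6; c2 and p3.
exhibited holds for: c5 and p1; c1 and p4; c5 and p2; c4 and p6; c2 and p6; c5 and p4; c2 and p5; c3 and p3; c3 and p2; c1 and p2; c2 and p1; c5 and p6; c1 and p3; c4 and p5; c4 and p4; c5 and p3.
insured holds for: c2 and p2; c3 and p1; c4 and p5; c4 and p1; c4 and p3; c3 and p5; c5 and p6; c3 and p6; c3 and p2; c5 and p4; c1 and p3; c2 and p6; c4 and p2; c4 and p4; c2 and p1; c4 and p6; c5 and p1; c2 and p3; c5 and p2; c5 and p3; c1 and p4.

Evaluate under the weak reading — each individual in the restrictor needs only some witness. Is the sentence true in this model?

"it" takes "a painting" as antecedent — a donkey pronoun bound across the clause boundary.
Weak reading: every curator c with some restored-painting has at least one restored-painting p such that exhibited(c,p) ∧ insured(c,p).
Per curator: c1:✓  c2:✓  c3:✓  c4:✓  c5:✓
Every curator in the restrictor has a witness.

True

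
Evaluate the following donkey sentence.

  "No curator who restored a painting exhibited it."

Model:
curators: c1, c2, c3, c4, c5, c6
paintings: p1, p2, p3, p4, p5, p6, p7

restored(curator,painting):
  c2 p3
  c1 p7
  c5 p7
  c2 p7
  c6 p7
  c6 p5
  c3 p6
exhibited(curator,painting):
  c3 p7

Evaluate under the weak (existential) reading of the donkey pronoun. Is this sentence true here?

"it" takes "a painting" as antecedent — a donkey pronoun bound across the clause boundary.
Truth condition: for no (c,p) with restored(c,p) does exhibited(c,p) hold.
Restrictor pairs — does the scope hold? (c1,p7):fails  (c2,p3):fails  (c2,p7):fails  (c3,p6):fails  (c5,p7):fails  (c6,p5):fails  (c6,p7):fails
Scope holds for no restrictor pair, so the sentence is true.

True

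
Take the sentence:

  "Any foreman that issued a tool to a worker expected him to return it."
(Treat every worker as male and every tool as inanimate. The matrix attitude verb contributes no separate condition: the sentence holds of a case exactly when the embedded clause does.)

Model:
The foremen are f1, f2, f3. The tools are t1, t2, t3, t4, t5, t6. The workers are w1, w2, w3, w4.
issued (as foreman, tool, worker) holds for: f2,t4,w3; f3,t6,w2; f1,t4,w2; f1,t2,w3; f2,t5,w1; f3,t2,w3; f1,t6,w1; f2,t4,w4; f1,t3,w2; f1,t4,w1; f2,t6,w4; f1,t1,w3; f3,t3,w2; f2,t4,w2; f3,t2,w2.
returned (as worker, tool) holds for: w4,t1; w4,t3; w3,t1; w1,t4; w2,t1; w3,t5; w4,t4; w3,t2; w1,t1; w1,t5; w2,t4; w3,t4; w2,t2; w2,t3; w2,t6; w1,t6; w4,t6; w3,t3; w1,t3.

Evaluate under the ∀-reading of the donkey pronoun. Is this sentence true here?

"him" takes "a worker" as antecedent and "it" takes "a tool"; both are donkey pronouns co-varying with the restrictor.
Strong reading: for every (f,t,w) with issued(f,t,w), returned(w,t).
Restrictor triples: (f1,t1,w3)→returned(w3,t1) ✓  (f1,t2,w3)→returned(w3,t2) ✓  (f1,t3,w2)→returned(w2,t3) ✓  (f1,t4,w1)→returned(w1,t4) ✓  (f1,t4,w2)→returned(w2,t4) ✓  (f1,t6,w1)→returned(w1,t6) ✓  (f2,t4,w2)→returned(w2,t4) ✓  (f2,t4,w3)→returned(w3,t4) ✓  (f2,t4,w4)→returned(w4,t4) ✓  (f2,t5,w1)→returned(w1,t5) ✓  (f2,t6,w4)→returned(w4,t6) ✓  (f3,t2,w2)→returned(w2,t2) ✓  (f3,t2,w3)→returned(w3,t2) ✓  (f3,t3,w2)→returned(w2,t3) ✓  (f3,t6,w2)→returned(w2,t6) ✓
Every restrictor triple satisfies the scope.

True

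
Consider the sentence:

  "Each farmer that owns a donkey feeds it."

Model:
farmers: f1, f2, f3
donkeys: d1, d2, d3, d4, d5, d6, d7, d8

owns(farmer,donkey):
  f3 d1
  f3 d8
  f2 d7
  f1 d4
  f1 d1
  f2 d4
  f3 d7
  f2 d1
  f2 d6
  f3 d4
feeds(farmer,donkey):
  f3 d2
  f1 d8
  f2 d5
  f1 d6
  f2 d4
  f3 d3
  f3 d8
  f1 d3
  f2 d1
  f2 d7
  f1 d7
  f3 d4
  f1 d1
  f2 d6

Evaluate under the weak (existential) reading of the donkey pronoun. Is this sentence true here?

"it" takes "a donkey" as antecedent — a donkey pronoun bound across the clause boundary.
Weak reading: every farmer f with some owns-donkey has at least one owns-donkey d such that feeds(f,d).
Per farmer: f1:✓  f2:✓  f3:✓
Every farmer in the restrictor has a witness.

True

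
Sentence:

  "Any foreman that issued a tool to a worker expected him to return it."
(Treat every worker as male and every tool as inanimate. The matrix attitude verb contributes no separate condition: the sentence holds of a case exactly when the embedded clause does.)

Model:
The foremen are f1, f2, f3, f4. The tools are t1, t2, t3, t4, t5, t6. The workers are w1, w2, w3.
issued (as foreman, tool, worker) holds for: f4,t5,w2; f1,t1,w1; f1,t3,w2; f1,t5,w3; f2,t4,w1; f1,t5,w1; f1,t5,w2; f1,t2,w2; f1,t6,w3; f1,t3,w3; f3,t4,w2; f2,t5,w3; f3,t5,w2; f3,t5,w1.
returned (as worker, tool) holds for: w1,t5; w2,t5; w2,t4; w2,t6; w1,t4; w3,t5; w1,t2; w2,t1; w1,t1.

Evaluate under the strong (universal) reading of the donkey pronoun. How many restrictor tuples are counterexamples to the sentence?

4

"him" takes "a worker" as antecedent and "it" takes "a tool"; both are donkey pronouns co-varying with the restrictor.
Strong reading: for every (f,t,w) with issued(f,t,w), returned(w,t).
Restrictor triples: (f1,t1,w1)→returned(w1,t1) ✓  (f1,t2,w2)→returned(w2,t2) ✗  (f1,t3,w2)→returned(w2,t3) ✗  (f1,t3,w3)→returned(w3,t3) ✗  (f1,t5,w1)→returned(w1,t5) ✓  (f1,t5,w2)→returned(w2,t5) ✓  (f1,t5,w3)→returned(w3,t5) ✓  (f1,t6,w3)→returned(w3,t6) ✗  (f2,t4,w1)→returned(w1,t4) ✓  (f2,t5,w3)→returned(w3,t5) ✓  (f3,t4,w2)→returned(w2,t4) ✓  (f3,t5,w1)→returned(w1,t5) ✓  (f3,t5,w2)→returned(w2,t5) ✓  (f4,t5,w2)→returned(w2,t5) ✓
Counterexamples (restrictor triples failing the scope): 4.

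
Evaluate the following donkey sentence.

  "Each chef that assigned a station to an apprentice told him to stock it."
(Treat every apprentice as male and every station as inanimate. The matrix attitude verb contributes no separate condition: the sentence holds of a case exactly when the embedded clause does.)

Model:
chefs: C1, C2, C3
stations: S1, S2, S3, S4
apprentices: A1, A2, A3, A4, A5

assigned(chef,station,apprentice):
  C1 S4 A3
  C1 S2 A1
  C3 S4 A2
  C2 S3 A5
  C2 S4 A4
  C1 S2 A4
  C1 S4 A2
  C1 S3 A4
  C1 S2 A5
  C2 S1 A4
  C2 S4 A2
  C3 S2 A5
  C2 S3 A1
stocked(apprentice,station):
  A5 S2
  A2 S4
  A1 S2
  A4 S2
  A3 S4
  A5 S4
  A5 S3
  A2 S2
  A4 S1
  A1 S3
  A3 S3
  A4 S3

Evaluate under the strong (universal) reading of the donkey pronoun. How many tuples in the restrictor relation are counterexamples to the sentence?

1

"him" takes "an apprentice" as antecedent and "it" takes "a station"; both are donkey pronouns co-varying with the restrictor.
Strong reading: for every (c,s,a) with assigned(c,s,a), stocked(a,s).
Restrictor triples: (C1,S2,A1)→stocked(A1,S2) ✓  (C1,S2,A4)→stocked(A4,S2) ✓  (C1,S2,A5)→stocked(A5,S2) ✓  (C1,S3,A4)→stocked(A4,S3) ✓  (C1,S4,A2)→stocked(A2,S4) ✓  (C1,S4,A3)→stocked(A3,S4) ✓  (C2,S1,A4)→stocked(A4,S1) ✓  (C2,S3,A1)→stocked(A1,S3) ✓  (C2,S3,A5)→stocked(A5,S3) ✓  (C2,S4,A2)→stocked(A2,S4) ✓  (C2,S4,A4)→stocked(A4,S4) ✗  (C3,S2,A5)→stocked(A5,S2) ✓  (C3,S4,A2)→stocked(A2,S4) ✓
Counterexamples (restrictor triples failing the scope): 1.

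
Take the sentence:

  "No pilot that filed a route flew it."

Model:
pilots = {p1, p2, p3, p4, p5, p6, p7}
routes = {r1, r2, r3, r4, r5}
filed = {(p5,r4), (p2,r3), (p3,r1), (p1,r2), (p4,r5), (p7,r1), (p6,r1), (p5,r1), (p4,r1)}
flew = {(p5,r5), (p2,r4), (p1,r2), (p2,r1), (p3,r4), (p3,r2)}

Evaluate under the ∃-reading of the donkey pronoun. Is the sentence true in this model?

"it" takes "a route" as antecedent — a donkey pronoun bound across the clause boundary.
Truth condition: for no (p,r) with filed(p,r) does flew(p,r) hold.
Restrictor pairs — does the scope hold? (p1,r2):holds  (p2,r3):fails  (p3,r1):fails  (p4,r1):fails  (p4,r5):fails  (p5,r1):fails  (p5,r4):fails  (p6,r1):fails  (p7,r1):fails
Scope holds for 1 pair(s), so the sentence is false.

False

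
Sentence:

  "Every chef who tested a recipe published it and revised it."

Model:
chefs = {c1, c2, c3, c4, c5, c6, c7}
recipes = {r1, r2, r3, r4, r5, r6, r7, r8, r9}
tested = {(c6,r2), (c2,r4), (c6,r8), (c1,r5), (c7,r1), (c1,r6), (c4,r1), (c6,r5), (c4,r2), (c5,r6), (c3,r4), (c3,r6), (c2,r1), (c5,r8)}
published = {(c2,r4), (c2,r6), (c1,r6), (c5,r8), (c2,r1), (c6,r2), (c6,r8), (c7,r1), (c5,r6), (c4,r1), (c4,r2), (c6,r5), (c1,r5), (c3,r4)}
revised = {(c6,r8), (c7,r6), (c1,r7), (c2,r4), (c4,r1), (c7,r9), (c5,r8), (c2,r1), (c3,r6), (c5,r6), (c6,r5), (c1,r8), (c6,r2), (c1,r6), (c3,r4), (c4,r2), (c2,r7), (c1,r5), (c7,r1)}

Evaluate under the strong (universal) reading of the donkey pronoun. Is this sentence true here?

False

"it" takes "a recipe" as antecedent — a donkey pronoun bound across the clause boundary.
Strong reading: for every (c,r) with tested(c,r), published(c,r) ∧ revised(c,r).
Restrictor pairs: (c1,r5) ✓  (c1,r6) ✓  (c2,r1) ✓  (c2,r4) ✓  (c3,r4) ✓  (c3,r6) ✗  (c4,r1) ✓  (c4,r2) ✓  (c5,r6) ✓  (c5,r8) ✓  (c6,r2) ✓  (c6,r5) ✓  (c6,r8) ✓  (c7,r1) ✓
Counterexample: (c3,r6) is in tested but fails the scope.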